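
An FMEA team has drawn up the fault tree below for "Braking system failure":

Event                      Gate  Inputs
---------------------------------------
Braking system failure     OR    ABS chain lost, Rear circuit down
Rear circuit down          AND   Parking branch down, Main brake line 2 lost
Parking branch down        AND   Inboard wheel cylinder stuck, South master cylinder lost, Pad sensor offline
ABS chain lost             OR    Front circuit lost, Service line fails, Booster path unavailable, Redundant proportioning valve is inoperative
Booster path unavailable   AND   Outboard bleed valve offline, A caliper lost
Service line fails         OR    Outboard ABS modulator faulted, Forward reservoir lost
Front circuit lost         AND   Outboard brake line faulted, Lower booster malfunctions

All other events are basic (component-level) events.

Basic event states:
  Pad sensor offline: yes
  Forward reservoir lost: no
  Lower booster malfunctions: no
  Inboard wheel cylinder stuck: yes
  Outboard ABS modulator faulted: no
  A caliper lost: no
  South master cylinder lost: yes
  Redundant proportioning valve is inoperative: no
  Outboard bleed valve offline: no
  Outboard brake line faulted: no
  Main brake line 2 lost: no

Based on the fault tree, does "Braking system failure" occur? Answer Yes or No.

Front circuit lost [AND]: Outboard brake line faulted=not, Lower booster malfunctions=not → not all inputs occur → does not occur.
Service line fails [OR]: Outboard ABS modulator faulted=not, Forward reservoir lost=not → no input occurs → does not occur.
Booster path unavailable [AND]: Outboard bleed valve offline=not, A caliper lost=not → not all inputs occur → does not occur.
ABS chain lost [OR]: Front circuit lost=not, Service line fails=not, Booster path unavailable=not, Redundant proportioning valve is inoperative=not → no input occurs → does not occur.
Parking branch down [AND]: Inboard wheel cylinder stuck=occurs, South master cylinder lost=occurs, Pad sensor offline=occurs → all inputs occur → occurs.
Rear circuit down [AND]: Parking branch down=occurs, Main brake line 2 lost=not → not all inputs occur → does not occur.
Braking system failure [OR]: ABS chain lost=not, Rear circuit down=not → no input occurs → does not occur.

No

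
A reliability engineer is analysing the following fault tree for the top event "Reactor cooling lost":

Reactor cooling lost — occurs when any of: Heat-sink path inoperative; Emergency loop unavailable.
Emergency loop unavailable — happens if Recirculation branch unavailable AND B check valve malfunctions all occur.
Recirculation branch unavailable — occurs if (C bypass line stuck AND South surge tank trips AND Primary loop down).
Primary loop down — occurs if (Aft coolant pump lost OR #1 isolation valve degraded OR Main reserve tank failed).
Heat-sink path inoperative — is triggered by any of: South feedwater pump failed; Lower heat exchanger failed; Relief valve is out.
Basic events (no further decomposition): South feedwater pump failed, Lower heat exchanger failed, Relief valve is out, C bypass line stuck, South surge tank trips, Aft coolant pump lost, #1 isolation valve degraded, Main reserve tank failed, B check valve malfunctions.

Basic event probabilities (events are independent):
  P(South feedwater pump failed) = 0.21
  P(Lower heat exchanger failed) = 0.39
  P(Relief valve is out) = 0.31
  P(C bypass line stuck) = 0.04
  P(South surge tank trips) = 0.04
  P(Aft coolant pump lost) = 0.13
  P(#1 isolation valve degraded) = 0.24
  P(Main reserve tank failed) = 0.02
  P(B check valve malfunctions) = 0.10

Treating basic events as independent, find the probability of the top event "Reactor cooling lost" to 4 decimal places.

0.6675

P(Heat-sink path inoperative) [OR] = 1 − (1−0.21) × (1−0.39) × (1−0.31) = 0.667489
P(Primary loop down) [OR] = 1 − (1−0.13) × (1−0.24) × (1−0.02) = 0.352024
P(Recirculation branch unavailable) [AND] = 0.04 × 0.04 × 0.352024 = 0.000563
P(Emergency loop unavailable) [AND] = 0.000563 × 0.10 = 0.000056
P(Reactor cooling lost) [OR] = 1 − (1−0.667489) × (1−0.000056) = 0.667508
Rounded to 4 decimal places: P(Reactor cooling lost) ≈ 0.6675.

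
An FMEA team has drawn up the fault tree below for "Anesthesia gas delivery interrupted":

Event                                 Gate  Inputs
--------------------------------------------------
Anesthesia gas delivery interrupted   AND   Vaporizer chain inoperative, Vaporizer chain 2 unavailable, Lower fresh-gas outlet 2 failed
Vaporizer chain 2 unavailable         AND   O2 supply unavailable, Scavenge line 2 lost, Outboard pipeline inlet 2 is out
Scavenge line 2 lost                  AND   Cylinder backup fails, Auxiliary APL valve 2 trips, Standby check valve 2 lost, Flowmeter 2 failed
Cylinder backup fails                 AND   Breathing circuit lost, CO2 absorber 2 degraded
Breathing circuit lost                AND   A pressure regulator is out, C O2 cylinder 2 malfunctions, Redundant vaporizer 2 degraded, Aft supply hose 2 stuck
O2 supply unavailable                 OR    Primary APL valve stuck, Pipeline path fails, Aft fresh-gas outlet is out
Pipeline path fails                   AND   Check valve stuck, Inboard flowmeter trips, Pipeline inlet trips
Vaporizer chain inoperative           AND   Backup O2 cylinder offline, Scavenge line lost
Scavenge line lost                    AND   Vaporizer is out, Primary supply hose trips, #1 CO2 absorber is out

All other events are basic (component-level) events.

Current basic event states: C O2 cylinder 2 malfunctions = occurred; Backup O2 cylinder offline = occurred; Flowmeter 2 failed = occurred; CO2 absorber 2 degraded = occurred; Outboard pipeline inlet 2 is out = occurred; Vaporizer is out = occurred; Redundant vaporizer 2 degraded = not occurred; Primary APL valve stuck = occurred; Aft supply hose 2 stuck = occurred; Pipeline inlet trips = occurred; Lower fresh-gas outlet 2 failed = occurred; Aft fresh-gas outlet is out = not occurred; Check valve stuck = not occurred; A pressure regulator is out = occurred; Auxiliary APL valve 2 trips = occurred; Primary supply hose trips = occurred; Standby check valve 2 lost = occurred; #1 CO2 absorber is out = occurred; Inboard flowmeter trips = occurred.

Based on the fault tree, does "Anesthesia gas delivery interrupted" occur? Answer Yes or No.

No

Scavenge line lost [AND]: Vaporizer is out=occurs, Primary supply hose trips=occurs, #1 CO2 absorber is out=occurs → all inputs occur → occurs.
Vaporizer chain inoperative [AND]: Backup O2 cylinder offline=occurs, Scavenge line lost=occurs → all inputs occur → occurs.
Pipeline path fails [AND]: Check valve stuck=not, Inboard flowmeter trips=occurs, Pipeline inlet trips=occurs → not all inputs occur → does not occur.
O2 supply unavailable [OR]: Primary APL valve stuck=occurs, Pipeline path fails=not, Aft fresh-gas outlet is out=not → at least one input occurs → occurs.
Breathing circuit lost [AND]: A pressure regulator is out=occurs, C O2 cylinder 2 malfunctions=occurs, Redundant vaporizer 2 degraded=not, Aft supply hose 2 stuck=occurs → not all inputs occur → does not occur.
Cylinder backup fails [AND]: Breathing circuit lost=not, CO2 absorber 2 degraded=occurs → not all inputs occur → does not occur.
Scavenge line 2 lost [AND]: Cylinder backup fails=not, Auxiliary APL valve 2 trips=occurs, Standby check valve 2 lost=occurs, Flowmeter 2 failed=occurs → not all inputs occur → does not occur.
Vaporizer chain 2 unavailable [AND]: O2 supply unavailable=occurs, Scavenge line 2 lost=not, Outboard pipeline inlet 2 is out=occurs → not all inputs occur → does not occur.
Anesthesia gas delivery interrupted [AND]: Vaporizer chain inoperative=occurs, Vaporizer chain 2 unavailable=not, Lower fresh-gas outlet 2 failed=occurs → not all inputs occur → does not occur.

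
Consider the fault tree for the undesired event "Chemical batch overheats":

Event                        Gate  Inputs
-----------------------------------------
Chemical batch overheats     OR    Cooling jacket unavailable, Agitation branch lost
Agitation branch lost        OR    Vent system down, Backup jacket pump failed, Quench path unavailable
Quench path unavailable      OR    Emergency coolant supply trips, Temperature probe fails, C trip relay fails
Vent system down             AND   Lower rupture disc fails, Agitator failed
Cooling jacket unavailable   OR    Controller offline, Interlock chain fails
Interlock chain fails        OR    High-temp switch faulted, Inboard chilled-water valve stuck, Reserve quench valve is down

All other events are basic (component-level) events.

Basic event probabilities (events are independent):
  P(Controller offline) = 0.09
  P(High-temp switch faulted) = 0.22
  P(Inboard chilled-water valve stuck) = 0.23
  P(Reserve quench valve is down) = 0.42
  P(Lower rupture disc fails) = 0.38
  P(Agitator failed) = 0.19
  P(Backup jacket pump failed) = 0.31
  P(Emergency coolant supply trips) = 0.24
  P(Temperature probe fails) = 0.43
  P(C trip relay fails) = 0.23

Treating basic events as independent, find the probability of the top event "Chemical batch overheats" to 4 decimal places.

P(Interlock chain fails) [OR] = 1 − (1−0.22) × (1−0.23) × (1−0.42) = 0.651652
P(Cooling jacket unavailable) [OR] = 1 − (1−0.09) × (1−0.651652) = 0.683003
P(Vent system down) [AND] = 0.38 × 0.19 = 0.072200
P(Quench path unavailable) [OR] = 1 − (1−0.24) × (1−0.43) × (1−0.23) = 0.666436
P(Agitation branch lost) [OR] = 1 − (1−0.072200) × (1−0.31) × (1−0.666436) = 0.786458
P(Chemical batch overheats) [OR] = 1 − (1−0.683003) × (1−0.786458) = 0.932308
Rounded to 4 decimal places: P(Chemical batch overheats) ≈ 0.9323.

0.9323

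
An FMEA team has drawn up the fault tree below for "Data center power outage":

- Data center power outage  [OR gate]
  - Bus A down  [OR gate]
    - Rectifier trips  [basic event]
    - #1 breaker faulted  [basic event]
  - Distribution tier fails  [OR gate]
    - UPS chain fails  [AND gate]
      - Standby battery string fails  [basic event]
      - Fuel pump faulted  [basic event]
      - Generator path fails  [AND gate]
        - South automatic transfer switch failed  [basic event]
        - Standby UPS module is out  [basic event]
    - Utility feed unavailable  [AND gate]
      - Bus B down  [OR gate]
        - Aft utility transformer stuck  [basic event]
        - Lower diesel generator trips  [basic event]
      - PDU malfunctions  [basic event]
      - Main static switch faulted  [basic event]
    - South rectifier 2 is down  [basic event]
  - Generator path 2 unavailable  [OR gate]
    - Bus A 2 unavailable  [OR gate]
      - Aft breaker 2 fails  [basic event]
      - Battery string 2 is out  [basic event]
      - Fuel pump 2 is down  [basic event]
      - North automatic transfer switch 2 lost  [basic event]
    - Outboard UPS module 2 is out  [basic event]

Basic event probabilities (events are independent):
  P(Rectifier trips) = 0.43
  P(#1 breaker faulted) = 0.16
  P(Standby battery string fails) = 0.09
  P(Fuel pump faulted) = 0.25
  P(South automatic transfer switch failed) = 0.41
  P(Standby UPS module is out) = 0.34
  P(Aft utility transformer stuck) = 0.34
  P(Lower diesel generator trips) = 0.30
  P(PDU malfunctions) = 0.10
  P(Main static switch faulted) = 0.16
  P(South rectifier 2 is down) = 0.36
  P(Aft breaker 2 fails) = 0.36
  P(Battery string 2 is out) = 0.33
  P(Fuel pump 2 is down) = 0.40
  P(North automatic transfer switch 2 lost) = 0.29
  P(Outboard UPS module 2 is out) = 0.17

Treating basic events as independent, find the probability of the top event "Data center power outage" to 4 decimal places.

P(Bus A down) [OR] = 1 − (1−0.43) × (1−0.16) = 0.521200
P(Generator path fails) [AND] = 0.41 × 0.34 = 0.139400
P(UPS chain fails) [AND] = 0.09 × 0.25 × 0.139400 = 0.003137
P(Bus B down) [OR] = 1 − (1−0.34) × (1−0.30) = 0.538000
P(Utility feed unavailable) [AND] = 0.538000 × 0.10 × 0.16 = 0.008608
P(Distribution tier fails) [OR] = 1 − (1−0.003137) × (1−0.008608) × (1−0.36) = 0.367500
P(Bus A 2 unavailable) [OR] = 1 − (1−0.36) × (1−0.33) × (1−0.40) × (1−0.29) = 0.817331
P(Generator path 2 unavailable) [OR] = 1 − (1−0.817331) × (1−0.17) = 0.848385
P(Data center power outage) [OR] = 1 − (1−0.521200) × (1−0.367500) × (1−0.848385) = 0.954085
Rounded to 4 decimal places: P(Data center power outage) ≈ 0.9541.

0.9541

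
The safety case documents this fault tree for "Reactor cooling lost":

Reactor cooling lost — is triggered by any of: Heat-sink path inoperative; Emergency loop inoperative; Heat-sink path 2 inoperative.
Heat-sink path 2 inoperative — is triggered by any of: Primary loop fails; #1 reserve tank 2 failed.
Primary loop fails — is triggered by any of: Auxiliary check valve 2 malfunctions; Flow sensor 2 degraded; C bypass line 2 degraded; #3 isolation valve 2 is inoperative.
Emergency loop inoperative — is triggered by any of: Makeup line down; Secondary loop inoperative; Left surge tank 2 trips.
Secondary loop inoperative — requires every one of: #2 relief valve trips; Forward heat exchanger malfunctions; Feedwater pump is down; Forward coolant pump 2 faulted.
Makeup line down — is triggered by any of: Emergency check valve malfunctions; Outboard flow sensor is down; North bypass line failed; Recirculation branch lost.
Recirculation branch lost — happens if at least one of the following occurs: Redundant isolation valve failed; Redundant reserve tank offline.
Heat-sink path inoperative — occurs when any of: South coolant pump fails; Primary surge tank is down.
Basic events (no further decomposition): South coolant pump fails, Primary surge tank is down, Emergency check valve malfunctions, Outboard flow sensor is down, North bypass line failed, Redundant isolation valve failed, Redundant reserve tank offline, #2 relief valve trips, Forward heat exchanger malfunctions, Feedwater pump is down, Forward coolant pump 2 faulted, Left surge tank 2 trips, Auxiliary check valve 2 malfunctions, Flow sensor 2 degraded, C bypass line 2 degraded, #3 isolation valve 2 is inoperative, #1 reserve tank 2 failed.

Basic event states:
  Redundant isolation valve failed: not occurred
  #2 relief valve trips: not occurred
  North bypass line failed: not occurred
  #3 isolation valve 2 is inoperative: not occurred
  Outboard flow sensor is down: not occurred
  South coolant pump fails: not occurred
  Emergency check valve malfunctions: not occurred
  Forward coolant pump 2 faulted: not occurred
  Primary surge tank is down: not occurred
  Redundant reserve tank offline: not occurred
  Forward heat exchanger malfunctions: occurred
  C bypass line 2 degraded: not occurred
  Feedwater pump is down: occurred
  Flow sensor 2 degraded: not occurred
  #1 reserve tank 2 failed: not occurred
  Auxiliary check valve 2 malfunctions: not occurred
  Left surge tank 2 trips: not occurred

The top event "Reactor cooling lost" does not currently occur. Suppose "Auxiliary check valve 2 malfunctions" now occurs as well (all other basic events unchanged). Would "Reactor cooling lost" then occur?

Yes

Counterfactual: set "Auxiliary check valve 2 malfunctions" to occurred.
Heat-sink path inoperative [OR]: South coolant pump fails=not, Primary surge tank is down=not → no input occurs → does not occur.
Recirculation branch lost [OR]: Redundant isolation valve failed=not, Redundant reserve tank offline=not → no input occurs → does not occur.
Makeup line down [OR]: Emergency check valve malfunctions=not, Outboard flow sensor is down=not, North bypass line failed=not, Recirculation branch lost=not → no input occurs → does not occur.
Secondary loop inoperative [AND]: #2 relief valve trips=not, Forward heat exchanger malfunctions=occurs, Feedwater pump is down=occurs, Forward coolant pump 2 faulted=not → not all inputs occur → does not occur.
Emergency loop inoperative [OR]: Makeup line down=not, Secondary loop inoperative=not, Left surge tank 2 trips=not → no input occurs → does not occur.
Primary loop fails [OR]: Auxiliary check valve 2 malfunctions=occurs, Flow sensor 2 degraded=not, C bypass line 2 degraded=not, #3 isolation valve 2 is inoperative=not → at least one input occurs → occurs.
Heat-sink path 2 inoperative [OR]: Primary loop fails=occurs, #1 reserve tank 2 failed=not → at least one input occurs → occurs.
Reactor cooling lost [OR]: Heat-sink path inoperative=not, Emergency loop inoperative=not, Heat-sink path 2 inoperative=occurs → at least one input occurs → occurs.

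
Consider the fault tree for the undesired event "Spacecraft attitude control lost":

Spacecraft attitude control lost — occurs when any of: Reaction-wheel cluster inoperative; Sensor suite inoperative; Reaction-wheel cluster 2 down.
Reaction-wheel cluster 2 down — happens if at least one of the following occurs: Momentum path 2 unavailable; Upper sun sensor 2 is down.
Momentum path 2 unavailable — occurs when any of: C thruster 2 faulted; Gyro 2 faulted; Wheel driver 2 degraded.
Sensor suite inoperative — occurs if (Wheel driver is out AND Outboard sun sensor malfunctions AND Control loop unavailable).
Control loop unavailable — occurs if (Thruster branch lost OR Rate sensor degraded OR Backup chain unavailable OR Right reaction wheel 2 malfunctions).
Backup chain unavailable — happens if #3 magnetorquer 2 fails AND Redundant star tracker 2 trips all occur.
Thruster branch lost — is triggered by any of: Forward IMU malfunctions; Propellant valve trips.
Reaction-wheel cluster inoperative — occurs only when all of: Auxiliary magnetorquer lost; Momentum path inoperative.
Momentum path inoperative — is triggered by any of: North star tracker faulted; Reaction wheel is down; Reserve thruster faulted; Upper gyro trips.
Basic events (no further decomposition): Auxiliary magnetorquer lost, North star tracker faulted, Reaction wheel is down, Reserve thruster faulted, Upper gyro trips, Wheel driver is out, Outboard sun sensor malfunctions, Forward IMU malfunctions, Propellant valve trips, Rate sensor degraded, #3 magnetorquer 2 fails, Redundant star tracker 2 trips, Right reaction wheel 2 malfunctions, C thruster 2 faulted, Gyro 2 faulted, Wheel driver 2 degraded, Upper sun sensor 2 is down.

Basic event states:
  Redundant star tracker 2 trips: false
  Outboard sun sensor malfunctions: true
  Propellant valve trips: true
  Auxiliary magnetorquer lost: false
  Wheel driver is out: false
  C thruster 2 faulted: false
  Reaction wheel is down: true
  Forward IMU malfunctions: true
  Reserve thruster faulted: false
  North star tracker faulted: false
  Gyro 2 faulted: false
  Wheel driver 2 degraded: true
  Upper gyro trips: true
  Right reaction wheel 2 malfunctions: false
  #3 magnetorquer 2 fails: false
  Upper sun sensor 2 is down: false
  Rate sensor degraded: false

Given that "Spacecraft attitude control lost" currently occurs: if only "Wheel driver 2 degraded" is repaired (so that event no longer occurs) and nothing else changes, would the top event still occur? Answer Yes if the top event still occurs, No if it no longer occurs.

Counterfactual: set "Wheel driver 2 degraded" to not occurred.
Momentum path inoperative [OR]: North star tracker faulted=not, Reaction wheel is down=occurs, Reserve thruster faulted=not, Upper gyro trips=occurs → at least one input occurs → occurs.
Reaction-wheel cluster inoperative [AND]: Auxiliary magnetorquer lost=not, Momentum path inoperative=occurs → not all inputs occur → does not occur.
Thruster branch lost [OR]: Forward IMU malfunctions=occurs, Propellant valve trips=occurs → at least one input occurs → occurs.
Backup chain unavailable [AND]: #3 magnetorquer 2 fails=not, Redundant star tracker 2 trips=not → not all inputs occur → does not occur.
Control loop unavailable [OR]: Thruster branch lost=occurs, Rate sensor degraded=not, Backup chain unavailable=not, Right reaction wheel 2 malfunctions=not → at least one input occurs → occurs.
Sensor suite inoperative [AND]: Wheel driver is out=not, Outboard sun sensor malfunctions=occurs, Control loop unavailable=occurs → not all inputs occur → does not occur.
Momentum path 2 unavailable [OR]: C thruster 2 faulted=not, Gyro 2 faulted=not, Wheel driver 2 degraded=not → no input occurs → does not occur.
Reaction-wheel cluster 2 down [OR]: Momentum path 2 unavailable=not, Upper sun sensor 2 is down=not → no input occurs → does not occur.
Spacecraft attitude control lost [OR]: Reaction-wheel cluster inoperative=not, Sensor suite inoperative=not, Reaction-wheel cluster 2 down=not → no input occurs → does not occur.

No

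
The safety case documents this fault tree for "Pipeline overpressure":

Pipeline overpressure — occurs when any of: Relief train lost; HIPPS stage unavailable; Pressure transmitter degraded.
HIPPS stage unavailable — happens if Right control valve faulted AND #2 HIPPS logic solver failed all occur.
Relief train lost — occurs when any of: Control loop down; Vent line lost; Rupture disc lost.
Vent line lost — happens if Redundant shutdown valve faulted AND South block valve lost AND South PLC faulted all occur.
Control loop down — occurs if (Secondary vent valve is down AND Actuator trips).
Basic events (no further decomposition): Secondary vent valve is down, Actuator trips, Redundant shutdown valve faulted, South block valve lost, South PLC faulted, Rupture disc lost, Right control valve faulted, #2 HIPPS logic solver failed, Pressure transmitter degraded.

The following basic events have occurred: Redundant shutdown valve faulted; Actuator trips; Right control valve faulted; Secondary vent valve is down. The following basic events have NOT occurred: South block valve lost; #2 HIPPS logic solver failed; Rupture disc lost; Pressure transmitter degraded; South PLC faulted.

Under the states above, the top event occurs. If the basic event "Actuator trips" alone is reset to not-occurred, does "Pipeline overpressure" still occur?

Counterfactual: set "Actuator trips" to not occurred.
Control loop down [AND]: Secondary vent valve is down=occurs, Actuator trips=not → not all inputs occur → does not occur.
Vent line lost [AND]: Redundant shutdown valve faulted=occurs, South block valve lost=not, South PLC faulted=not → not all inputs occur → does not occur.
Relief train lost [OR]: Control loop down=not, Vent line lost=not, Rupture disc lost=not → no input occurs → does not occur.
HIPPS stage unavailable [AND]: Right control valve faulted=occurs, #2 HIPPS logic solver failed=not → not all inputs occur → does not occur.
Pipeline overpressure [OR]: Relief train lost=not, HIPPS stage unavailable=not, Pressure transmitter degraded=not → no input occurs → does not occur.

No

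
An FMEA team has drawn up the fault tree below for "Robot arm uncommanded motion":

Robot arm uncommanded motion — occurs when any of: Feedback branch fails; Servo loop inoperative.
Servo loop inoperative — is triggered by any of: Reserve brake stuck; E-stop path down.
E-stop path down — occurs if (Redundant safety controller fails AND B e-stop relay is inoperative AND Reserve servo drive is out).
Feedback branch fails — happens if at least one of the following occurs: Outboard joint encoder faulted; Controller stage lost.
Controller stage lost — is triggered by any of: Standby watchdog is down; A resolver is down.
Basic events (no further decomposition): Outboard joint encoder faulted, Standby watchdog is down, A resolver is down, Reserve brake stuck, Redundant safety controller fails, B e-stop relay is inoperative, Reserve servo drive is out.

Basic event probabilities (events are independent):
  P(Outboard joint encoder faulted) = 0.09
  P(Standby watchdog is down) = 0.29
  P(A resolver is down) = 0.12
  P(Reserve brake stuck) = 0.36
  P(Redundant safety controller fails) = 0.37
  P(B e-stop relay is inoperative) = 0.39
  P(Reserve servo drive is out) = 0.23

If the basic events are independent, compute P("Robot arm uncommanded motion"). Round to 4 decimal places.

P(Controller stage lost) [OR] = 1 − (1−0.29) × (1−0.12) = 0.375200
P(Feedback branch fails) [OR] = 1 − (1−0.09) × (1−0.375200) = 0.431432
P(E-stop path down) [AND] = 0.37 × 0.39 × 0.23 = 0.033189
P(Servo loop inoperative) [OR] = 1 − (1−0.36) × (1−0.033189) = 0.381241
P(Robot arm uncommanded motion) [OR] = 1 − (1−0.431432) × (1−0.381241) = 0.648193
Rounded to 4 decimal places: P(Robot arm uncommanded motion) ≈ 0.6482.

0.6482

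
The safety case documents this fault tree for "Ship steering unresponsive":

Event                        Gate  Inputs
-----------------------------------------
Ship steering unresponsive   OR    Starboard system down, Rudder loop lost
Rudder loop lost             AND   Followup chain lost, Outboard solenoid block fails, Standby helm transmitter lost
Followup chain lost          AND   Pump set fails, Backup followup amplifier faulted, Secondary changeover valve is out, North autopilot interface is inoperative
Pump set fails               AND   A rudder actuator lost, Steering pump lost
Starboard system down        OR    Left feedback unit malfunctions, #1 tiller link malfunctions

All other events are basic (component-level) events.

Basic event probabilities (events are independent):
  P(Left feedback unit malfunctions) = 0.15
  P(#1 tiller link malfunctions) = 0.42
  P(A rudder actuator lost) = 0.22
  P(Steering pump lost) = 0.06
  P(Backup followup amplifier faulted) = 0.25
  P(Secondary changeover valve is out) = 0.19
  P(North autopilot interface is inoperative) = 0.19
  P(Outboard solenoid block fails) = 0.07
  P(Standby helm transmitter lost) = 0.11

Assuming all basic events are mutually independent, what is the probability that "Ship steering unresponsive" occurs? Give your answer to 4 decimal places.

P(Starboard system down) [OR] = 1 − (1−0.15) × (1−0.42) = 0.507000
P(Pump set fails) [AND] = 0.22 × 0.06 = 0.013200
P(Followup chain lost) [AND] = 0.013200 × 0.25 × 0.19 × 0.19 = 0.000119
P(Rudder loop lost) [AND] = 0.000119 × 0.07 × 0.11 = 0.000001
P(Ship steering unresponsive) [OR] = 1 − (1−0.507000) × (1−0.000001) = 0.507000
Rounded to 4 decimal places: P(Ship steering unresponsive) ≈ 0.5070.

0.5070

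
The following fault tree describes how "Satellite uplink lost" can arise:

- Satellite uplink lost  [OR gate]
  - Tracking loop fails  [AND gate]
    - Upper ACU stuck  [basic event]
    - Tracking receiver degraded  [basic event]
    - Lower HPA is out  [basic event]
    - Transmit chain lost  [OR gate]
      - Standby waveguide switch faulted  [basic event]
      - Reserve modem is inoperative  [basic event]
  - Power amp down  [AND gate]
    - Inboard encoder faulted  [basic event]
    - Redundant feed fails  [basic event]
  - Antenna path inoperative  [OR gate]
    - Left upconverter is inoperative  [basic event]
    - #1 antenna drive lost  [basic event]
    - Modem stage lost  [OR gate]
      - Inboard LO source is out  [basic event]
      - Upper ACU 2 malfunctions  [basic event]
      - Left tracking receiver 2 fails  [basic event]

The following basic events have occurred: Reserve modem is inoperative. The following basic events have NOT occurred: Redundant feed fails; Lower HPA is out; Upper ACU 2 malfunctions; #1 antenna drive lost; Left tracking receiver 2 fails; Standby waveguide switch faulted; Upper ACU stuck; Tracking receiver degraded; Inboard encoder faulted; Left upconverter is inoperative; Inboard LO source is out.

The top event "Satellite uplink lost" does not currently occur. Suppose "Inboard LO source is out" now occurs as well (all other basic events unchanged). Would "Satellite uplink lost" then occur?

Counterfactual: set "Inboard LO source is out" to occurred.
Transmit chain lost [OR]: Standby waveguide switch faulted=not, Reserve modem is inoperative=occurs → at least one input occurs → occurs.
Tracking loop fails [AND]: Upper ACU stuck=not, Tracking receiver degraded=not, Lower HPA is out=not, Transmit chain lost=occurs → not all inputs occur → does not occur.
Power amp down [AND]: Inboard encoder faulted=not, Redundant feed fails=not → not all inputs occur → does not occur.
Modem stage lost [OR]: Inboard LO source is out=occurs, Upper ACU 2 malfunctions=not, Left tracking receiver 2 fails=not → at least one input occurs → occurs.
Antenna path inoperative [OR]: Left upconverter is inoperative=not, #1 antenna drive lost=not, Modem stage lost=occurs → at least one input occurs → occurs.
Satellite uplink lost [OR]: Tracking loop fails=not, Power amp down=not, Antenna path inoperative=occurs → at least one input occurs → occurs.

Yes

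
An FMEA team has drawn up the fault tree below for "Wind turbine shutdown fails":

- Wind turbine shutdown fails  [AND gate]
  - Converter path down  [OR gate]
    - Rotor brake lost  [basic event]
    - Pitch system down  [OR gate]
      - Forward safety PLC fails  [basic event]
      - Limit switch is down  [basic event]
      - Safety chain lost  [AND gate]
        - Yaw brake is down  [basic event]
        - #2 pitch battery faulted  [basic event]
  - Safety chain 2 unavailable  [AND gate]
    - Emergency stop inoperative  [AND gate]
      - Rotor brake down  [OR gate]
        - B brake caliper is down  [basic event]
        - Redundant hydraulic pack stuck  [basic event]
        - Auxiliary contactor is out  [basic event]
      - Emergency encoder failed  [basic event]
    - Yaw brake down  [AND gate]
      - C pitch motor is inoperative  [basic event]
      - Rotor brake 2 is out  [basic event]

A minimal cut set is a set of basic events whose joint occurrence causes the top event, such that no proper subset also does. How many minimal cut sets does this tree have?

12

Safety chain lost [AND]: one cut set from each child combined → 1 × 1 = 1 cut set(s).
Pitch system down [OR]: union of children's cut sets → 3 cut set(s).
Converter path down [OR]: union of children's cut sets → 4 cut set(s).
Rotor brake down [OR]: union of children's cut sets → 3 cut set(s).
Emergency stop inoperative [AND]: one cut set from each child combined → 3 × 1 = 3 cut set(s).
Yaw brake down [AND]: one cut set from each child combined → 1 × 1 = 1 cut set(s).
Safety chain 2 unavailable [AND]: one cut set from each child combined → 3 × 1 = 3 cut set(s).
Wind turbine shutdown fails [AND]: one cut set from each child combined → 4 × 3 = 12 cut set(s).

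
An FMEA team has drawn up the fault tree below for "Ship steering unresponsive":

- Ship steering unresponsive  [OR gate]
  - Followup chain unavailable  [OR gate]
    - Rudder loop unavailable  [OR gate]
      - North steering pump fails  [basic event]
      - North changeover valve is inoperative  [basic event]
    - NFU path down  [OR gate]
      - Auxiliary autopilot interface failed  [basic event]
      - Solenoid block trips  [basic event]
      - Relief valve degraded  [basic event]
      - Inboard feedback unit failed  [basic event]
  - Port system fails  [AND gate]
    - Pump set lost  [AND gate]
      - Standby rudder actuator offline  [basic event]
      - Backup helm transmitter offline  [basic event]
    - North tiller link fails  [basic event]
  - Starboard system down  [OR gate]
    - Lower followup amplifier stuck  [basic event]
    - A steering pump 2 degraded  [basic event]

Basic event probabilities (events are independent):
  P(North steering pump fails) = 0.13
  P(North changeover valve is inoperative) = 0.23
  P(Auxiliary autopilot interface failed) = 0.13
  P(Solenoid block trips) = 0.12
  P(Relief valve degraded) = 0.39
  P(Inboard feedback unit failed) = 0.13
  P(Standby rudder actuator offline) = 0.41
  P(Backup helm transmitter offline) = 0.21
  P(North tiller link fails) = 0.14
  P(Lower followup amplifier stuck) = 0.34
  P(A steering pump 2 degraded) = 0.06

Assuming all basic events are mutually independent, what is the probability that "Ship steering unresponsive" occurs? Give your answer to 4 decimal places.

0.8332

P(Rudder loop unavailable) [OR] = 1 − (1−0.13) × (1−0.23) = 0.330100
P(NFU path down) [OR] = 1 − (1−0.13) × (1−0.12) × (1−0.39) × (1−0.13) = 0.593696
P(Followup chain unavailable) [OR] = 1 − (1−0.330100) × (1−0.593696) = 0.727817
P(Pump set lost) [AND] = 0.41 × 0.21 = 0.086100
P(Port system fails) [AND] = 0.086100 × 0.14 = 0.012054
P(Starboard system down) [OR] = 1 − (1−0.34) × (1−0.06) = 0.379600
P(Ship steering unresponsive) [OR] = 1 − (1−0.727817) × (1−0.012054) × (1−0.379600) = 0.833173
Rounded to 4 decimal places: P(Ship steering unresponsive) ≈ 0.8332.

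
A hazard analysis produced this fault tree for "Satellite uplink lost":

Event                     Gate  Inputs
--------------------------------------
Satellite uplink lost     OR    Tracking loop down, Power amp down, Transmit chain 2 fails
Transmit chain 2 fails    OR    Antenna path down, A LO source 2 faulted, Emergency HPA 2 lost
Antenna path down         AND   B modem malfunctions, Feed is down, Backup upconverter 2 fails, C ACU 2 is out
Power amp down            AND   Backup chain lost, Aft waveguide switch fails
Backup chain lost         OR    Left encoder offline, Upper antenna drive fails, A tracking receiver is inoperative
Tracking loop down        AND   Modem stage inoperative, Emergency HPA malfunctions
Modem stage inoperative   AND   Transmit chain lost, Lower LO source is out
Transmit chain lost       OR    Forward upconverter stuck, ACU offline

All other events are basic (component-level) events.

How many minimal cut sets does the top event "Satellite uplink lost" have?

8

Transmit chain lost [OR]: union of children's cut sets → 2 cut set(s).
Modem stage inoperative [AND]: one cut set from each child combined → 2 × 1 = 2 cut set(s).
Tracking loop down [AND]: one cut set from each child combined → 2 × 1 = 2 cut set(s).
Backup chain lost [OR]: union of children's cut sets → 3 cut set(s).
Power amp down [AND]: one cut set from each child combined → 3 × 1 = 3 cut set(s).
Antenna path down [AND]: one cut set from each child combined → 1 × 1 × 1 × 1 = 1 cut set(s).
Transmit chain 2 fails [OR]: union of children's cut sets → 3 cut set(s).
Satellite uplink lost [OR]: union of children's cut sets → 8 cut set(s).
Minimal cut sets: {Emergency HPA malfunctions, Forward upconverter stuck, Lower LO source is out}; {ACU offline, Emergency HPA malfunctions, Lower LO source is out}; {Aft waveguide switch fails, Left encoder offline}; {Aft waveguide switch fails, Upper antenna drive fails}; {A tracking receiver is inoperative, Aft waveguide switch fails}; {B modem malfunctions, Backup upconverter 2 fails, C ACU 2 is out, Feed is down}; {A LO source 2 faulted}; {Emergency HPA 2 lost}.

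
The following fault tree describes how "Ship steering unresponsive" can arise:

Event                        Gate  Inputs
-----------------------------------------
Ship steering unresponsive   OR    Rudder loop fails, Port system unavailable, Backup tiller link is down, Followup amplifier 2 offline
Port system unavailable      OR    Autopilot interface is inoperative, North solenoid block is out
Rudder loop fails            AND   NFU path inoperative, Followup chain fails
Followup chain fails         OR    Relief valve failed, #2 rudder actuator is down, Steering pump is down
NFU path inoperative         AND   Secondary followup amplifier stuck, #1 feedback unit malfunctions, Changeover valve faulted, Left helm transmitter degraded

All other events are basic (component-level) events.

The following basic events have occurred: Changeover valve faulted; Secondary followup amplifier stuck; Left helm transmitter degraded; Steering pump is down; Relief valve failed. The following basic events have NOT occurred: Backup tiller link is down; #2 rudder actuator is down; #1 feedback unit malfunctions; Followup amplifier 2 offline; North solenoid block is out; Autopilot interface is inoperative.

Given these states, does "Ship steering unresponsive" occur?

No

NFU path inoperative [AND]: Secondary followup amplifier stuck=occurs, #1 feedback unit malfunctions=not, Changeover valve faulted=occurs, Left helm transmitter degraded=occurs → not all inputs occur → does not occur.
Followup chain fails [OR]: Relief valve failed=occurs, #2 rudder actuator is down=not, Steering pump is down=occurs → at least one input occurs → occurs.
Rudder loop fails [AND]: NFU path inoperative=not, Followup chain fails=occurs → not all inputs occur → does not occur.
Port system unavailable [OR]: Autopilot interface is inoperative=not, North solenoid block is out=not → no input occurs → does not occur.
Ship steering unresponsive [OR]: Rudder loop fails=not, Port system unavailable=not, Backup tiller link is down=not, Followup amplifier 2 offline=not → no input occurs → does not occur.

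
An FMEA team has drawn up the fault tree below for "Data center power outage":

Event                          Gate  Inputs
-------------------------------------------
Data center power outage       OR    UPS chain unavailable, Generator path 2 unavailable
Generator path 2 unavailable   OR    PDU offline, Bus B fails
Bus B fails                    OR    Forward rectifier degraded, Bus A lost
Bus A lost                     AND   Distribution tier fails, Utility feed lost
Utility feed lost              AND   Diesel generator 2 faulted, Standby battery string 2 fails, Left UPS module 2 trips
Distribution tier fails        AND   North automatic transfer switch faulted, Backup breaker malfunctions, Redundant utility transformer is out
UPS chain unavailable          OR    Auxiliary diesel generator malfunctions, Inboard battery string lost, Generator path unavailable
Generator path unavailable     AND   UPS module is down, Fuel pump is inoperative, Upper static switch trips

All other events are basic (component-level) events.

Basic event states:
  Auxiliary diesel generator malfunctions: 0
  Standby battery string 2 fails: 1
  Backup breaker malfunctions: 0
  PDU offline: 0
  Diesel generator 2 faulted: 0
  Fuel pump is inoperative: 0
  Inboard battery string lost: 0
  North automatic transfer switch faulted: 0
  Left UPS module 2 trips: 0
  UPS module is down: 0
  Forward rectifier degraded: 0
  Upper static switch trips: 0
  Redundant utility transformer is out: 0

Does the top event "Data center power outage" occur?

No

Generator path unavailable [AND]: UPS module is down=not, Fuel pump is inoperative=not, Upper static switch trips=not → not all inputs occur → does not occur.
UPS chain unavailable [OR]: Auxiliary diesel generator malfunctions=not, Inboard battery string lost=not, Generator path unavailable=not → no input occurs → does not occur.
Distribution tier fails [AND]: North automatic transfer switch faulted=not, Backup breaker malfunctions=not, Redundant utility transformer is out=not → not all inputs occur → does not occur.
Utility feed lost [AND]: Diesel generator 2 faulted=not, Standby battery string 2 fails=occurs, Left UPS module 2 trips=not → not all inputs occur → does not occur.
Bus A lost [AND]: Distribution tier fails=not, Utility feed lost=not → not all inputs occur → does not occur.
Bus B fails [OR]: Forward rectifier degraded=not, Bus A lost=not → no input occurs → does not occur.
Generator path 2 unavailable [OR]: PDU offline=not, Bus B fails=not → no input occurs → does not occur.
Data center power outage [OR]: UPS chain unavailable=not, Generator path 2 unavailable=not → no input occurs → does not occur.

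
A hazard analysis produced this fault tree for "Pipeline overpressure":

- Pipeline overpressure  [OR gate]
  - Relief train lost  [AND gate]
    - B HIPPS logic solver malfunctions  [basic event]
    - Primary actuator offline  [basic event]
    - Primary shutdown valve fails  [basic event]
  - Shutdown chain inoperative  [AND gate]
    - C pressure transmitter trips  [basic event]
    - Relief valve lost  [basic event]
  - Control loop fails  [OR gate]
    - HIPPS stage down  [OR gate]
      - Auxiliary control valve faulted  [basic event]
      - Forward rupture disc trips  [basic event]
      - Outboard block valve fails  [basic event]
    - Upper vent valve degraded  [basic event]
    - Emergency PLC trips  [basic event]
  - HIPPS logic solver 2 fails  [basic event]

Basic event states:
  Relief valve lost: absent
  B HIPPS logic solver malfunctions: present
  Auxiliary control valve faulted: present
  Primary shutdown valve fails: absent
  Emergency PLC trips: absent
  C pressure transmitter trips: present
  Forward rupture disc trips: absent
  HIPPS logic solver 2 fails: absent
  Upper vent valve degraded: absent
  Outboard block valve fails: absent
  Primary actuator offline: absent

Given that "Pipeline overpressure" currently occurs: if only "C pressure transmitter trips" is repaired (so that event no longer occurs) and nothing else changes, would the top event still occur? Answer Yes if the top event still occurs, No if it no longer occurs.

Yes

Counterfactual: set "C pressure transmitter trips" to not occurred.
Relief train lost [AND]: B HIPPS logic solver malfunctions=occurs, Primary actuator offline=not, Primary shutdown valve fails=not → not all inputs occur → does not occur.
Shutdown chain inoperative [AND]: C pressure transmitter trips=not, Relief valve lost=not → not all inputs occur → does not occur.
HIPPS stage down [OR]: Auxiliary control valve faulted=occurs, Forward rupture disc trips=not, Outboard block valve fails=not → at least one input occurs → occurs.
Control loop fails [OR]: HIPPS stage down=occurs, Upper vent valve degraded=not, Emergency PLC trips=not → at least one input occurs → occurs.
Pipeline overpressure [OR]: Relief train lost=not, Shutdown chain inoperative=not, Control loop fails=occurs, HIPPS logic solver 2 fails=not → at least one input occurs → occurs.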